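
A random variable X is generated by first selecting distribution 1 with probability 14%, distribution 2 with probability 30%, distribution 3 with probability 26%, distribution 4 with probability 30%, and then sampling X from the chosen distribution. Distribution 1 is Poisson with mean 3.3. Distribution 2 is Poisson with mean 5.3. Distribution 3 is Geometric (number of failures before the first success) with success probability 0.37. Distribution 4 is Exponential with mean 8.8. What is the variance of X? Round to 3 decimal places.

Per component, 1: μ=3.3, E[X²]=14.19; 2: μ=5.3, E[X²]=33.39; 3: μ=1.7027, E[X²]=7.5011; 4: μ=8.8, E[X²]=154.88.
E[X] = 0.14·3.3 + 0.3·5.3 + 0.26·1.7027 + 0.3·8.8 = 5.1347.
E[X²] = 0.14·14.19 + 0.3·33.39 + 0.26·7.5011 + 0.3·154.88 = 60.4179.
Var(X) = E[X²] − (E[X])² = 60.4179 − 26.3652 = 34.0527.

34.053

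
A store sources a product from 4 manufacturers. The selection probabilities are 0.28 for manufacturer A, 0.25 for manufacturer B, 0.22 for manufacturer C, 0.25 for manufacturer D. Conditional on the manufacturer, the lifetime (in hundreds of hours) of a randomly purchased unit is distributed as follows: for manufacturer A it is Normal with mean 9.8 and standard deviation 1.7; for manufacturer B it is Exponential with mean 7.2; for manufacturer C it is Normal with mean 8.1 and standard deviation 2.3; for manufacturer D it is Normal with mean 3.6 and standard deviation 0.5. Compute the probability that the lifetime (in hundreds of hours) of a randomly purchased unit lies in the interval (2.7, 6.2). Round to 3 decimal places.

0.355

Conditional on each manufacturer, P(2.7 < X < 6.2): A: 0.0170877; B: 0.264597; C: 0.194936; D: 0.96407.
By total probability, P(2.7 < X < 6.2) = 0.28·0.0170877 + 0.25·0.264597 + 0.22·0.194936 + 0.25·0.96407 = 0.354837.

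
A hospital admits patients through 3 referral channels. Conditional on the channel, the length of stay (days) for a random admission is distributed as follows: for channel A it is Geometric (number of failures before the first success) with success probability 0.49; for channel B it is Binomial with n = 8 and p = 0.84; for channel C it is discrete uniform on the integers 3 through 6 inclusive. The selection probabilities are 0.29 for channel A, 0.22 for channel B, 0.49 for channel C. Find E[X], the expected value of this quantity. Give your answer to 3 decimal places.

3.985

Component means — A: 1.04082; B: 6.72; C: 4.5.
E[X] = 0.29·1.04082 + 0.22·6.72 + 0.49·4.5 = 3.98524.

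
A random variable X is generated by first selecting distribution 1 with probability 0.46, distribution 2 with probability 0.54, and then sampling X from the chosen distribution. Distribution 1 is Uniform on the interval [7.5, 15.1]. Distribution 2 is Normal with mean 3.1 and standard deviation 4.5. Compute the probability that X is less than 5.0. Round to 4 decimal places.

Conditional on each component, P(X < 5.0): 1: 0; 2: 0.663569.
By total probability, P(X < 5.0) = 0.46·0 + 0.54·0.663569 = 0.358327.

0.3583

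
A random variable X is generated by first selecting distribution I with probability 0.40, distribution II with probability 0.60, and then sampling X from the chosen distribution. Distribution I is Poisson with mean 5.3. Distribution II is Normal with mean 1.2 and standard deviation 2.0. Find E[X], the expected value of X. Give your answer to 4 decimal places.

2.8400

Component means — I: 5.3; II: 1.2.
E[X] = 0.4·5.3 + 0.6·1.2 = 2.84.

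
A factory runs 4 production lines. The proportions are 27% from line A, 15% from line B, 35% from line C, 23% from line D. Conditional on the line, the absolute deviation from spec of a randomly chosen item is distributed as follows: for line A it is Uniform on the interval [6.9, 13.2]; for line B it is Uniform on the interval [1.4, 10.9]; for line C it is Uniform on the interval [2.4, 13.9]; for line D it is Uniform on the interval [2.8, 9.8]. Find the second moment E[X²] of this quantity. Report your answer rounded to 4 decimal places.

72.1382

For each component E[X²] = Var + (mean)², giving A: 104.31; B: 45.3433; C: 77.4433; D: 43.7733.
Overall E[X²] = 0.27·104.31 + 0.15·45.3433 + 0.35·77.4433 + 0.23·43.7733 = 72.1382.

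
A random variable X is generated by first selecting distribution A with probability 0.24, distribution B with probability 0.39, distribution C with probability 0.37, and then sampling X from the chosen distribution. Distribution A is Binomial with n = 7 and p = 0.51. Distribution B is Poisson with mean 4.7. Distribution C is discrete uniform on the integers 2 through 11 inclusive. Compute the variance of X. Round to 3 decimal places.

Per component, A: μ=3.57, E[X²]=14.4942; B: μ=4.7, E[X²]=26.79; C: μ=6.5, E[X²]=50.5.
E[X] = 0.24·3.57 + 0.39·4.7 + 0.37·6.5 = 5.0948.
E[X²] = 0.24·14.4942 + 0.39·26.79 + 0.37·50.5 = 32.6117.
Var(X) = E[X²] − (E[X])² = 32.6117 − 25.957 = 6.65472.

6.655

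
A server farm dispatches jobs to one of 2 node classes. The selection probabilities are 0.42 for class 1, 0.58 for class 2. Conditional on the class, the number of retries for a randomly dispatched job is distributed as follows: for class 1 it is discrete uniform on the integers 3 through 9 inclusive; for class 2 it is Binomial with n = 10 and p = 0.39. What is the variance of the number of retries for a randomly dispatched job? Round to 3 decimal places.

4.134

Per component, 1: μ=6, E[X²]=40; 2: μ=3.9, E[X²]=17.589.
E[X] = 0.42·6 + 0.58·3.9 = 4.782.
E[X²] = 0.42·40 + 0.58·17.589 = 27.0016.
Var(X) = E[X²] − (E[X])² = 27.0016 − 22.8675 = 4.1341.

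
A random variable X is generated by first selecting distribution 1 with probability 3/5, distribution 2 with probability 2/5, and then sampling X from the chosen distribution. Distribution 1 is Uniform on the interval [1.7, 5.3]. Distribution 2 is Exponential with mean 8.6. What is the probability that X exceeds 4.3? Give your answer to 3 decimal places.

Conditional on each component, P(X > 4.3): 1: 0.277778; 2: 0.606531.
By total probability, P(X > 4.3) = 0.6·0.277778 + 0.4·0.606531 = 0.409279.

0.409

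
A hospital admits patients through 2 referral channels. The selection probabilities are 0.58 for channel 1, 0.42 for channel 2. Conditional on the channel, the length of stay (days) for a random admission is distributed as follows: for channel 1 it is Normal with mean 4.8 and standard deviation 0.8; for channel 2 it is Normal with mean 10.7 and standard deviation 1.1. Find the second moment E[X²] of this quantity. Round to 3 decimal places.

62.328

For each component E[X²] = Var + (mean)², giving 1: 23.68; 2: 115.7.
Overall E[X²] = 0.58·23.68 + 0.42·115.7 = 62.3284.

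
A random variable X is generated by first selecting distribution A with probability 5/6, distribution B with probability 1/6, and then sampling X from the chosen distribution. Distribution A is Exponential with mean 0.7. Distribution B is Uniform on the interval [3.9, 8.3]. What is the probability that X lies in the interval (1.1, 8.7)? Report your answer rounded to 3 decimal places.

Conditional on each component, P(1.1 < X < 8.7): A: 0.207744; B: 1.
By total probability, P(1.1 < X < 8.7) = 0.833333·0.207744 + 0.166667·1 = 0.339787.

0.340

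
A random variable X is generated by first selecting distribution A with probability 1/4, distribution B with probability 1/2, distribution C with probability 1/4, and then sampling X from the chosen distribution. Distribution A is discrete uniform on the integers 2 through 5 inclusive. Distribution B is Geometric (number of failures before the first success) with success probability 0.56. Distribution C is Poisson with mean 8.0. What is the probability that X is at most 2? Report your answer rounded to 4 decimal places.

0.5233

Conditional on each component, P(X ≤ 2): A: 0.25; B: 0.914816; C: 0.013754.
By total probability, P(X ≤ 2) = 0.25·0.25 + 0.5·0.914816 + 0.25·0.013754 = 0.523346.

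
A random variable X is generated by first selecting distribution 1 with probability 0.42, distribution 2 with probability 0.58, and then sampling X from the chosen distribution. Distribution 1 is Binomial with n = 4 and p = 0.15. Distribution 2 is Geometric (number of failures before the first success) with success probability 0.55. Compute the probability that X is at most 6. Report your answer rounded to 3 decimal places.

0.998

Conditional on each component, P(X ≤ 6): 1: 1; 2: 0.996263.
By total probability, P(X ≤ 6) = 0.42·1 + 0.58·0.996263 = 0.997833.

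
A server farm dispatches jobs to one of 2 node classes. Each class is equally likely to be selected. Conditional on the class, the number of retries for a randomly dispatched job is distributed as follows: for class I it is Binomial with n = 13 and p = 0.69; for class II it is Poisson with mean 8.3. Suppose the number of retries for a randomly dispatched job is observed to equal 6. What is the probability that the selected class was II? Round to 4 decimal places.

Likelihoods P(X=6 | ·): I: 0.0509499; II: 0.112847.
Posterior ∝ prior × likelihood. Numerator for II: 0.5·0.112847 = 0.0564237.
Normalizing constant: 0.5·0.0509499 + 0.5·0.112847 = 0.0818987.
P(II | observation) = 0.0564237 / 0.0818987 = 0.688945.

0.6889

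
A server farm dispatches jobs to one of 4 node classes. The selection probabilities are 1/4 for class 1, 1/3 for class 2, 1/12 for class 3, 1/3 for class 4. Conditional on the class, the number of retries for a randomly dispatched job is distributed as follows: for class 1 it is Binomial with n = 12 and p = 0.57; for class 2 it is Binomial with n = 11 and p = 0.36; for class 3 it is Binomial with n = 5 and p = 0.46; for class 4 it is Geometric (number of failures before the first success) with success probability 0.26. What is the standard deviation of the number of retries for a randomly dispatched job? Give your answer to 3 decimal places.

2.829

Per component, 1: μ=6.84, E[X²]=49.7268; 2: μ=3.96, E[X²]=18.216; 3: μ=2.3, E[X²]=6.532; 4: μ=2.84615, E[X²]=19.0473.
E[X] = 0.25·6.84 + 0.333333·3.96 + 0.0833333·2.3 + 0.333333·2.84615 = 4.17038.
E[X²] = 0.25·49.7268 + 0.333333·18.216 + 0.0833333·6.532 + 0.333333·19.0473 = 25.3971.
Var(X) = E[X²] − (E[X])² = 25.3971 − 17.3921 = 8.00504.
SD(X) = √8.00504 = 2.82932.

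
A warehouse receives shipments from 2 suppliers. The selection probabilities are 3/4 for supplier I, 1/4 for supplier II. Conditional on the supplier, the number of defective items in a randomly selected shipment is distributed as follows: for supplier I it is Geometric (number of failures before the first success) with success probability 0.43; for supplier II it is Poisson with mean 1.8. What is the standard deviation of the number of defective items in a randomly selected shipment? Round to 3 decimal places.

1.675

Per component, I: μ=1.32558, E[X²]=4.83991; II: μ=1.8, E[X²]=5.04.
E[X] = 0.75·1.32558 + 0.25·1.8 = 1.44419.
E[X²] = 0.75·4.83991 + 0.25·5.04 = 4.88994.
Var(X) = E[X²] − (E[X])² = 4.88994 − 2.08567 = 2.80426.
SD(X) = √2.80426 = 1.67459.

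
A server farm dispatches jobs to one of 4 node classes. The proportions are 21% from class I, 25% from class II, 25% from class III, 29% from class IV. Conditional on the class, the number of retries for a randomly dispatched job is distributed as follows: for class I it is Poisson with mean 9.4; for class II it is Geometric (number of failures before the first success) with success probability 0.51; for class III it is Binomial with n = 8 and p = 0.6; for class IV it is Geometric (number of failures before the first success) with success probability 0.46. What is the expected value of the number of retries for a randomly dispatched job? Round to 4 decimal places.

3.7546

Component means — I: 9.4; II: 0.960784; III: 4.8; IV: 1.17391.
E[X] = 0.21·9.4 + 0.25·0.960784 + 0.25·4.8 + 0.29·1.17391 = 3.75463.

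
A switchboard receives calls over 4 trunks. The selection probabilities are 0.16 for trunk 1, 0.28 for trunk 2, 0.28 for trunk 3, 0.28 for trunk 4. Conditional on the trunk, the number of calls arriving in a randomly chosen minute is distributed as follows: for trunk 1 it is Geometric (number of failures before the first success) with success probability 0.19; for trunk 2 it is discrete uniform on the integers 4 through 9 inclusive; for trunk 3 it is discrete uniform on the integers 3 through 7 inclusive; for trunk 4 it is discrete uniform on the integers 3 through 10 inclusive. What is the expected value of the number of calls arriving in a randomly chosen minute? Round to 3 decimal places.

5.722

Component means — 1: 4.26316; 2: 6.5; 3: 5; 4: 6.5.
E[X] = 0.16·4.26316 + 0.28·6.5 + 0.28·5 + 0.28·6.5 = 5.72211.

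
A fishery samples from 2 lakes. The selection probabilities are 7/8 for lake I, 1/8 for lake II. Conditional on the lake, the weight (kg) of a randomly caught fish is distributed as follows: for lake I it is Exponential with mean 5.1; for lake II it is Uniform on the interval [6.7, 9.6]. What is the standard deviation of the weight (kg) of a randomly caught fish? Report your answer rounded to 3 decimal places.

Per component, I: μ=5.1, E[X²]=52.02; II: μ=8.15, E[X²]=67.1233.
E[X] = 0.875·5.1 + 0.125·8.15 = 5.48125.
E[X²] = 0.875·52.02 + 0.125·67.1233 = 53.9079.
Var(X) = E[X²] − (E[X])² = 53.9079 − 30.0441 = 23.8638.
SD(X) = √23.8638 = 4.88506.

4.885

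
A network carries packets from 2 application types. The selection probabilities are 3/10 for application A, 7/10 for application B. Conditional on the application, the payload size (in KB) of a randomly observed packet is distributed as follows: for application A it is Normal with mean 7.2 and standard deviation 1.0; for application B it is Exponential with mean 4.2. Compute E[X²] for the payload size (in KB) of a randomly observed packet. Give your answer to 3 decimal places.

40.548

For each component E[X²] = Var + (mean)², giving A: 52.84; B: 35.28.
Overall E[X²] = 0.3·52.84 + 0.7·35.28 = 40.548.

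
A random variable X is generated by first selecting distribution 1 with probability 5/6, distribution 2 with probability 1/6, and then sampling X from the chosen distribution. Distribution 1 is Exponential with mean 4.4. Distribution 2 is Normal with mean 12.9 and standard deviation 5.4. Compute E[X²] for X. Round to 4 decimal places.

For each component E[X²] = Var + (mean)², giving 1: 38.72; 2: 195.57.
Overall E[X²] = 0.833333·38.72 + 0.166667·195.57 = 64.8617.

64.8617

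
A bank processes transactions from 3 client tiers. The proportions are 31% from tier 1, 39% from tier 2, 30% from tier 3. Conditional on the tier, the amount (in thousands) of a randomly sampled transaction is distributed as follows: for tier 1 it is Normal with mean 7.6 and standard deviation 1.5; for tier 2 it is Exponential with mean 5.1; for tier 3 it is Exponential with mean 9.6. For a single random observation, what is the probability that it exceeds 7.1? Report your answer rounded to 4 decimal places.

0.4356

Conditional on each tier, P(X > 7.1): 1: 0.630559; 2: 0.248539; 3: 0.477313.
By total probability, P(X > 7.1) = 0.31·0.630559 + 0.39·0.248539 + 0.3·0.477313 = 0.435597.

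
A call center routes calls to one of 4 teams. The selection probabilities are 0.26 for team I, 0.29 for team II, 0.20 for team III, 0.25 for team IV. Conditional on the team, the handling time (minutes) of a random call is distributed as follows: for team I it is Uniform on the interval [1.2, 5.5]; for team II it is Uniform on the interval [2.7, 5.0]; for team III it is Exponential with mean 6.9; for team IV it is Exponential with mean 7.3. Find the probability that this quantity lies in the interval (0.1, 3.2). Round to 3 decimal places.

0.341

Conditional on each team, P(0.1 < X < 3.2): I: 0.465116; II: 0.217391; III: 0.356702; IV: 0.341299.
By total probability, P(0.1 < X < 3.2) = 0.26·0.465116 + 0.29·0.217391 + 0.2·0.356702 + 0.25·0.341299 = 0.340639.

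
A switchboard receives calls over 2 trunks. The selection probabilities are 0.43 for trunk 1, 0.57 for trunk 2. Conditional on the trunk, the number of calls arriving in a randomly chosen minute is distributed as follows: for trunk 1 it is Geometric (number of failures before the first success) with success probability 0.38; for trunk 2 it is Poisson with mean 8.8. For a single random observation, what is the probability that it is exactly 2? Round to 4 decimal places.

Conditional on each trunk, P(X = 2): 1: 0.146072; 2: 0.00583638.
By total probability, P(X = 2) = 0.43·0.146072 + 0.57·0.00583638 = 0.0661377.

0.0661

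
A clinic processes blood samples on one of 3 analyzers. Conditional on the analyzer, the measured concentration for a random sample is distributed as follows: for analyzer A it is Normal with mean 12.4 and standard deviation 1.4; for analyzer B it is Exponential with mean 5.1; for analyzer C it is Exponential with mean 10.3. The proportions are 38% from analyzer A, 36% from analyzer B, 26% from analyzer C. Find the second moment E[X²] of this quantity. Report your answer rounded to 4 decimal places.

133.0676

For each component E[X²] = Var + (mean)², giving A: 155.72; B: 52.02; C: 212.18.
Overall E[X²] = 0.38·155.72 + 0.36·52.02 + 0.26·212.18 = 133.068.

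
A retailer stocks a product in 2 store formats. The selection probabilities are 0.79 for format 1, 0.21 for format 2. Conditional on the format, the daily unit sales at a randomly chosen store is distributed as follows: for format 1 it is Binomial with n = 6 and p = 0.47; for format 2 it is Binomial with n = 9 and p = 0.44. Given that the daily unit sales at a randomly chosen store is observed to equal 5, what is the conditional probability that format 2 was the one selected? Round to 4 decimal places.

Likelihoods P(X=5 | ·): 1: 0.0729317; 2: 0.204355.
Posterior ∝ prior × likelihood. Numerator for 2: 0.21·0.204355 = 0.0429146.
Normalizing constant: 0.79·0.0729317 + 0.21·0.204355 = 0.100531.
P(2 | observation) = 0.0429146 / 0.100531 = 0.426881.

0.4269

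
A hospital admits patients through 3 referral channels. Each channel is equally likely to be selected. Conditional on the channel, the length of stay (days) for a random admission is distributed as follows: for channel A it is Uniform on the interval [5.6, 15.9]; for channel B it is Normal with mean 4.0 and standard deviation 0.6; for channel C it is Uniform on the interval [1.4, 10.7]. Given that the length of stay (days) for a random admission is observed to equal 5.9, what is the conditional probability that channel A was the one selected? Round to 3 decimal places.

Likelihoods f(5.9 | ·): A: 0.0970874; B: 0.00441829; C: 0.107527.
Posterior ∝ prior × likelihood. Numerator for A: 0.333333·0.0970874 = 0.0323625.
Normalizing constant: 0.333333·0.0970874 + 0.333333·0.00441829 + 0.333333·0.107527 = 0.0696775.
P(A | observation) = 0.0323625 / 0.0696775 = 0.464461.

0.464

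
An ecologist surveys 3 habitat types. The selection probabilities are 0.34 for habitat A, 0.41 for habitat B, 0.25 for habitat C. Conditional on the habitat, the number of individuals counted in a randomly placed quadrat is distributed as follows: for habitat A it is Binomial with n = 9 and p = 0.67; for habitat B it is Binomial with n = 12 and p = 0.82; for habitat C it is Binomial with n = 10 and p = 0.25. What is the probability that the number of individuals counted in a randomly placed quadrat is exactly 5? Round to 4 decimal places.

Conditional on each habitat, P(X = 5): A: 0.201744; B: 0.00179764; C: 0.0583992.
By total probability, P(X = 5) = 0.34·0.201744 + 0.41·0.00179764 + 0.25·0.0583992 = 0.0839297.

0.0839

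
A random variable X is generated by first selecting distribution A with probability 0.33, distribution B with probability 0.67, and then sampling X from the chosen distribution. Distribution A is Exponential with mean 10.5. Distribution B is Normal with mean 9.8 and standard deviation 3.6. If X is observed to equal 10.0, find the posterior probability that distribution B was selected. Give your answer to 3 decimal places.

0.859

Likelihoods f(10.0 | ·): A: 0.0367449; B: 0.110646.
Posterior ∝ prior × likelihood. Numerator for B: 0.67·0.110646 = 0.0741331.
Normalizing constant: 0.33·0.0367449 + 0.67·0.110646 = 0.0862589.
P(B | observation) = 0.0741331 / 0.0862589 = 0.859425.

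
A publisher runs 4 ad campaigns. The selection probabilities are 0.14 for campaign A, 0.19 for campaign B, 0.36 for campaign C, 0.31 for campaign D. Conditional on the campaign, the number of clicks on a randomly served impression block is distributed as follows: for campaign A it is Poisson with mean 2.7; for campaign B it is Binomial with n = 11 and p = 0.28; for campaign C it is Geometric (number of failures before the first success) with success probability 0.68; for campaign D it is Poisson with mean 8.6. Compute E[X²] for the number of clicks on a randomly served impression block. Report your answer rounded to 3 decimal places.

29.545

For each component E[X²] = Var + (mean)², giving A: 9.99; B: 11.704; C: 0.913495; D: 82.56.
Overall E[X²] = 0.14·9.99 + 0.19·11.704 + 0.36·0.913495 + 0.31·82.56 = 29.5448.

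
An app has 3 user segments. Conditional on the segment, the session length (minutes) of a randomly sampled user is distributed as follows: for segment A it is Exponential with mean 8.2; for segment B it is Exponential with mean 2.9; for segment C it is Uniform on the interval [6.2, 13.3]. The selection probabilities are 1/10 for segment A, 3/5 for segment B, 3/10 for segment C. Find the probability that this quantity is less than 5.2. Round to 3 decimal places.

Conditional on each segment, P(X < 5.2): A: 0.469612; B: 0.833557; C: 0.
By total probability, P(X < 5.2) = 0.1·0.469612 + 0.6·0.833557 + 0.3·0 = 0.547096.

0.547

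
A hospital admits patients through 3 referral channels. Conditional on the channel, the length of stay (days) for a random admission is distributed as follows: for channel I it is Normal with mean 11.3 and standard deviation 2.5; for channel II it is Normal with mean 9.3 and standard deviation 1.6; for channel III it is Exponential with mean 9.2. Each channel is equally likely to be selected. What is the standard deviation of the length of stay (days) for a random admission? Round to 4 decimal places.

5.6644

Per component, I: μ=11.3, E[X²]=133.94; II: μ=9.3, E[X²]=89.05; III: μ=9.2, E[X²]=169.28.
E[X] = 0.333333·11.3 + 0.333333·9.3 + 0.333333·9.2 = 9.93333.
E[X²] = 0.333333·133.94 + 0.333333·89.05 + 0.333333·169.28 = 130.757.
Var(X) = E[X²] − (E[X])² = 130.757 − 98.6711 = 32.0856.
SD(X) = √32.0856 = 5.66441.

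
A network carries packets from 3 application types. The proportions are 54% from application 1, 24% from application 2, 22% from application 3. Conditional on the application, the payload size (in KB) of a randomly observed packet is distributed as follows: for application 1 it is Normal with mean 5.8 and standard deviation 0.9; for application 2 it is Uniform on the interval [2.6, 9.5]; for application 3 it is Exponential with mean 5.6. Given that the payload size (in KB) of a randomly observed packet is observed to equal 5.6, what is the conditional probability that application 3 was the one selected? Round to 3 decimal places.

0.051

Likelihoods f(5.6 | ·): 1: 0.432458; 2: 0.144928; 3: 0.0656928.
Posterior ∝ prior × likelihood. Numerator for 3: 0.22·0.0656928 = 0.0144524.
Normalizing constant: 0.54·0.432458 + 0.24·0.144928 + 0.22·0.0656928 = 0.282762.
P(3 | observation) = 0.0144524 / 0.282762 = 0.0511115.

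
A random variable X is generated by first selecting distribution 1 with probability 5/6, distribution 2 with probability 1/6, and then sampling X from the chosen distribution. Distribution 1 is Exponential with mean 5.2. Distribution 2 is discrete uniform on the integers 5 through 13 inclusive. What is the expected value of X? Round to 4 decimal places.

5.8333

Component means — 1: 5.2; 2: 9.
E[X] = 0.833333·5.2 + 0.166667·9 = 5.83333.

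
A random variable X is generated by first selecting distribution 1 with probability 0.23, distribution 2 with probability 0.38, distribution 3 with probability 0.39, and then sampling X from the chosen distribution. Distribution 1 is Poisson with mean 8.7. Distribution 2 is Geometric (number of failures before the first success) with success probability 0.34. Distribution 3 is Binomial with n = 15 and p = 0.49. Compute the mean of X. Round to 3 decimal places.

Component means — 1: 8.7; 2: 1.94118; 3: 7.35.
E[X] = 0.23·8.7 + 0.38·1.94118 + 0.39·7.35 = 5.60515.

5.605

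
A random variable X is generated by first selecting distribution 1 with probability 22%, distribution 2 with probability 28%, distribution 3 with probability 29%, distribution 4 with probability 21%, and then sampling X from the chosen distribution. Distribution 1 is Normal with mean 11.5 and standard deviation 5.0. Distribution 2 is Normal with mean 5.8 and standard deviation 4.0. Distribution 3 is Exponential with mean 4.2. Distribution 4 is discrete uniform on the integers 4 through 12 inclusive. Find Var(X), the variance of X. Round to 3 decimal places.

23.835

Per component, 1: μ=11.5, E[X²]=157.25; 2: μ=5.8, E[X²]=49.64; 3: μ=4.2, E[X²]=35.28; 4: μ=8, E[X²]=70.6667.
E[X] = 0.22·11.5 + 0.28·5.8 + 0.29·4.2 + 0.21·8 = 7.052.
E[X²] = 0.22·157.25 + 0.28·49.64 + 0.29·35.28 + 0.21·70.6667 = 73.5654.
Var(X) = E[X²] − (E[X])² = 73.5654 − 49.7307 = 23.8347.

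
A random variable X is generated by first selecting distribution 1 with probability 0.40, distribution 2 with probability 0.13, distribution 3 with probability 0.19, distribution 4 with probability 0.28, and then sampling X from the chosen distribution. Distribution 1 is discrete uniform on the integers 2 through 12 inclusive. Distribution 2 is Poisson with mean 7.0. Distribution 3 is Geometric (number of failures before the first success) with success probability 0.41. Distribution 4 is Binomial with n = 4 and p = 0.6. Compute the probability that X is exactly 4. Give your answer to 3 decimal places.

0.094

Conditional on each component, P(X = 4): 1: 0.0909091; 2: 0.0912262; 3: 0.0496812; 4: 0.1296.
By total probability, P(X = 4) = 0.4·0.0909091 + 0.13·0.0912262 + 0.19·0.0496812 + 0.28·0.1296 = 0.0939505.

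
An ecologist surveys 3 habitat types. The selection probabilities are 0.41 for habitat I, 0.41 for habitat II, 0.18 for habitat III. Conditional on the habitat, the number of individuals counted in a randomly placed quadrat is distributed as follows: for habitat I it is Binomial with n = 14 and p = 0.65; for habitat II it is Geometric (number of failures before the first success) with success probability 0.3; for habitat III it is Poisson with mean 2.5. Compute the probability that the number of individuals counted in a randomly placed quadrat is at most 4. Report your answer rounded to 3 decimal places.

Conditional on each habitat, P(X ≤ 4): I: 0.00603534; II: 0.83193; III: 0.891178.
By total probability, P(X ≤ 4) = 0.41·0.00603534 + 0.41·0.83193 + 0.18·0.891178 = 0.503978.

0.504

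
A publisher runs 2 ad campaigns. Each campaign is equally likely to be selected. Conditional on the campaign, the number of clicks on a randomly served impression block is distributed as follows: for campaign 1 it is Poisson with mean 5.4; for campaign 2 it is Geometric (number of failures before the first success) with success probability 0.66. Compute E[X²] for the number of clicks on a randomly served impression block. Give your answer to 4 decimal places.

17.8030

For each component E[X²] = Var + (mean)², giving 1: 34.56; 2: 1.04591.
Overall E[X²] = 0.5·34.56 + 0.5·1.04591 = 17.803.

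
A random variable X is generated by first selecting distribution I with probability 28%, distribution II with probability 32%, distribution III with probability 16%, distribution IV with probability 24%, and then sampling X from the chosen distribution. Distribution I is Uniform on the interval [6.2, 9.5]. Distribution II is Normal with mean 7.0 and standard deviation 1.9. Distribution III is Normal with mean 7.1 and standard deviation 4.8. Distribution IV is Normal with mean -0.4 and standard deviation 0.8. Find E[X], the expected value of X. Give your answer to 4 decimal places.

5.4780

Component means — I: 7.85; II: 7; III: 7.1; IV: -0.4.
E[X] = 0.28·7.85 + 0.32·7 + 0.16·7.1 + 0.24·-0.4 = 5.478.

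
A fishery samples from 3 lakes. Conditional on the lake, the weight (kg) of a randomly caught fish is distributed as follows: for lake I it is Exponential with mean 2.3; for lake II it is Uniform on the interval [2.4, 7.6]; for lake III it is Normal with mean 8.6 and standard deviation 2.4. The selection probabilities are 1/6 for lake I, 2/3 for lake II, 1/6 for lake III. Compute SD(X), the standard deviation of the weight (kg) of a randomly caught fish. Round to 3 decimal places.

2.588

Per component, I: μ=2.3, E[X²]=10.58; II: μ=5, E[X²]=27.2533; III: μ=8.6, E[X²]=79.72.
E[X] = 0.166667·2.3 + 0.666667·5 + 0.166667·8.6 = 5.15.
E[X²] = 0.166667·10.58 + 0.666667·27.2533 + 0.166667·79.72 = 33.2189.
Var(X) = E[X²] − (E[X])² = 33.2189 − 26.5225 = 6.69639.
SD(X) = √6.69639 = 2.58774.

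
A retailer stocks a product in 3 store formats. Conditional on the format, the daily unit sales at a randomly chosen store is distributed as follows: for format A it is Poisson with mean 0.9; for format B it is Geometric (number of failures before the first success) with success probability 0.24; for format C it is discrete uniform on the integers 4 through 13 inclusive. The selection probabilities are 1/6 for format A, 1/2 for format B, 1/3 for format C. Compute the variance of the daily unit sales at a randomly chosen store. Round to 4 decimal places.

17.8750

Per component, A: μ=0.9, E[X²]=1.71; B: μ=3.16667, E[X²]=23.2222; C: μ=8.5, E[X²]=80.5.
E[X] = 0.166667·0.9 + 0.5·3.16667 + 0.333333·8.5 = 4.56667.
E[X²] = 0.166667·1.71 + 0.5·23.2222 + 0.333333·80.5 = 38.7294.
Var(X) = E[X²] − (E[X])² = 38.7294 − 20.8544 = 17.875.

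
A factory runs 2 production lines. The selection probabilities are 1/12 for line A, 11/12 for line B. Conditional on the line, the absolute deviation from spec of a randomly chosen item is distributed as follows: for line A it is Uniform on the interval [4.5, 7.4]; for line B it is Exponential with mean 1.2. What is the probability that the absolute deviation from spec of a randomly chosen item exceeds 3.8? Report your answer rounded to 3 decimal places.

Conditional on each line, P(X > 3.8): A: 1; B: 0.0421438.
By total probability, P(X > 3.8) = 0.0833333·1 + 0.916667·0.0421438 = 0.121965.

0.122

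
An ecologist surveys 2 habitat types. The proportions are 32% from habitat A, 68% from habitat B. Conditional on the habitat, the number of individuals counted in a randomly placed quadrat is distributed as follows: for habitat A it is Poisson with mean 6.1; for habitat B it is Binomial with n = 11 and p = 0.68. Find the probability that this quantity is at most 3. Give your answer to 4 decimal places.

0.0501

Conditional on each habitat, P(X ≤ 3): A: 0.142501; B: 0.00668704.
By total probability, P(X ≤ 3) = 0.32·0.142501 + 0.68·0.00668704 = 0.0501475.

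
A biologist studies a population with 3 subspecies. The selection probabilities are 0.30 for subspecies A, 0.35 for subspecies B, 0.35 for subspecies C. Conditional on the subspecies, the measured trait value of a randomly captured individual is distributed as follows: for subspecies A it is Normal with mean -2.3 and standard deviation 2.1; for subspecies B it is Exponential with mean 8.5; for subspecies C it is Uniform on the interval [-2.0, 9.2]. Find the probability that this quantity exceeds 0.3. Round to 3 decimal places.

Conditional on each subspecies, P(X > 0.3): A: 0.10784; B: 0.965321; C: 0.794643.
By total probability, P(X > 0.3) = 0.3·0.10784 + 0.35·0.965321 + 0.35·0.794643 = 0.64834.

0.648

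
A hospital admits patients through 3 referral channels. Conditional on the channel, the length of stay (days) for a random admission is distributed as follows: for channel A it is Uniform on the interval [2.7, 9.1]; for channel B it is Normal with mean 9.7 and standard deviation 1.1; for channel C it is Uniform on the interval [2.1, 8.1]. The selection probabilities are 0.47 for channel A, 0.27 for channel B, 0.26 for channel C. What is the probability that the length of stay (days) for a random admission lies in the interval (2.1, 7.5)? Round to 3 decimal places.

Conditional on each channel, P(2.1 < X < 7.5): A: 0.75; B: 0.0227501; C: 0.9.
By total probability, P(2.1 < X < 7.5) = 0.47·0.75 + 0.27·0.0227501 + 0.26·0.9 = 0.592643.

0.593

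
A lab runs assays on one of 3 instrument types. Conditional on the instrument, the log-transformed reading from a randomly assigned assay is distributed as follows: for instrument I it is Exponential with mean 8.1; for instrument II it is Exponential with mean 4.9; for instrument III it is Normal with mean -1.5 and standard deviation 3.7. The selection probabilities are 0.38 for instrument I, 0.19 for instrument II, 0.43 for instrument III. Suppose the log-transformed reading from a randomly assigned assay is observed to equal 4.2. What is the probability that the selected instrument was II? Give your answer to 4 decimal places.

0.2811

Likelihoods f(4.2 | ·): I: 0.0735064; II: 0.0866067; III: 0.0329125.
Posterior ∝ prior × likelihood. Numerator for II: 0.19·0.0866067 = 0.0164553.
Normalizing constant: 0.38·0.0735064 + 0.19·0.0866067 + 0.43·0.0329125 = 0.0585401.
P(II | observation) = 0.0164553 / 0.0585401 = 0.281094.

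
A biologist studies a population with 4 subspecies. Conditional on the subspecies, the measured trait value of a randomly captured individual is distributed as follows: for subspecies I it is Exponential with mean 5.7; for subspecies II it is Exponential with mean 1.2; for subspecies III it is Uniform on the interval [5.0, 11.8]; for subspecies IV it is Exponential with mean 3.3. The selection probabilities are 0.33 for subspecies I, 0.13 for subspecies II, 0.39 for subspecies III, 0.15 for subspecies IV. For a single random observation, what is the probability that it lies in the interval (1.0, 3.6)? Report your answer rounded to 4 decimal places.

Conditional on each subspecies, P(1.0 < X < 3.6): I: 0.307337; II: 0.384811; III: 0; IV: 0.402666.
By total probability, P(1.0 < X < 3.6) = 0.33·0.307337 + 0.13·0.384811 + 0.39·0 + 0.15·0.402666 = 0.211847.

0.2118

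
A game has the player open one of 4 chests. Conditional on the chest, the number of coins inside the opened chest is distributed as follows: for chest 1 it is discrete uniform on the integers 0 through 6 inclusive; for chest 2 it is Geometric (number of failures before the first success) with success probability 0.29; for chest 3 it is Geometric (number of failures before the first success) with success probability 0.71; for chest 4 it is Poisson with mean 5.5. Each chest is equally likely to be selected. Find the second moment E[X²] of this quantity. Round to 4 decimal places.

For each component E[X²] = Var + (mean)², giving 1: 13; 2: 14.4364; 3: 0.742115; 4: 35.75.
Overall E[X²] = 0.25·13 + 0.25·14.4364 + 0.25·0.742115 + 0.25·35.75 = 15.9821.

15.9821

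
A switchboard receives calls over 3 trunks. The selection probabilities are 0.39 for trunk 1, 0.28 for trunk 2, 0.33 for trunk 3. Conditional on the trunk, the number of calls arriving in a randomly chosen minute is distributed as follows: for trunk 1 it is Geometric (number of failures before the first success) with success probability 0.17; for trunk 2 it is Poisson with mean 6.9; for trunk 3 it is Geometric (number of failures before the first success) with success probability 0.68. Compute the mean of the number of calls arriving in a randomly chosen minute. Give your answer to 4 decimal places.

Component means — 1: 4.88235; 2: 6.9; 3: 0.470588.
E[X] = 0.39·4.88235 + 0.28·6.9 + 0.33·0.470588 = 3.99141.

3.9914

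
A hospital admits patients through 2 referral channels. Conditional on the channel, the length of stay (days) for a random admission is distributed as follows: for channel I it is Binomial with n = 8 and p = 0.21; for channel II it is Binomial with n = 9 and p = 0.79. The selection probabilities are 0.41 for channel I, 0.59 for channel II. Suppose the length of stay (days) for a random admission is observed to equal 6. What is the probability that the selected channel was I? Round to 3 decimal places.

Likelihoods P(X=6 | ·): I: 0.00149875; II: 0.189104.
Posterior ∝ prior × likelihood. Numerator for I: 0.41·0.00149875 = 0.000614486.
Normalizing constant: 0.41·0.00149875 + 0.59·0.189104 = 0.112186.
P(I | observation) = 0.000614486 / 0.112186 = 0.0054774.

0.005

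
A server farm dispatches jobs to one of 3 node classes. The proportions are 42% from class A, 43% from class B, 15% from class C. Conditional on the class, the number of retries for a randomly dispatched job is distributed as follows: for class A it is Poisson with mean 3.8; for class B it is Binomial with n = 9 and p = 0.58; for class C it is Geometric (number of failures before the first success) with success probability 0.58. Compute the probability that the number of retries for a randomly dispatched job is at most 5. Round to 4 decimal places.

0.7355

Conditional on each class, P(X ≤ 5): A: 0.815556; B: 0.567032; C: 0.994511.
By total probability, P(X ≤ 5) = 0.42·0.815556 + 0.43·0.567032 + 0.15·0.994511 = 0.735534.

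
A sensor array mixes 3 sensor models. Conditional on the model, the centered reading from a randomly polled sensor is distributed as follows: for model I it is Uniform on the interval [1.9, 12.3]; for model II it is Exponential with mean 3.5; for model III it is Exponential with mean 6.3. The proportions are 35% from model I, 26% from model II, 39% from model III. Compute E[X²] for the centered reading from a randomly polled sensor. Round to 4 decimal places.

For each component E[X²] = Var + (mean)², giving I: 59.4233; II: 24.5; III: 79.38.
Overall E[X²] = 0.35·59.4233 + 0.26·24.5 + 0.39·79.38 = 58.1264.

58.1264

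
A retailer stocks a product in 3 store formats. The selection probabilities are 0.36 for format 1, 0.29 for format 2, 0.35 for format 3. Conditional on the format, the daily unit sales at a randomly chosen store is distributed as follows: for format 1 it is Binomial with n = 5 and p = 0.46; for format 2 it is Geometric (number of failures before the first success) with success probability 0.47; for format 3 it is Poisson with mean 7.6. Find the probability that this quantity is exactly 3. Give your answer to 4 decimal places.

0.1353

Conditional on each format, P(X = 3): 1: 0.283832; 2: 0.0699722; 3: 0.0366144.
By total probability, P(X = 3) = 0.36·0.283832 + 0.29·0.0699722 + 0.35·0.0366144 = 0.135286.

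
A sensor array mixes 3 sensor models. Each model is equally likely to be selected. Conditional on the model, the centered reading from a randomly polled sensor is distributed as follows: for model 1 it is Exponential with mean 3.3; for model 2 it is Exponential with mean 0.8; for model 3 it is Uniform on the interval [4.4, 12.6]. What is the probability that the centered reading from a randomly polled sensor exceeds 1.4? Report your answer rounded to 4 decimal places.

Conditional on each model, P(X > 1.4): 1: 0.654265; 2: 0.173774; 3: 1.
By total probability, P(X > 1.4) = 0.333333·0.654265 + 0.333333·0.173774 + 0.333333·1 = 0.609346.

0.6093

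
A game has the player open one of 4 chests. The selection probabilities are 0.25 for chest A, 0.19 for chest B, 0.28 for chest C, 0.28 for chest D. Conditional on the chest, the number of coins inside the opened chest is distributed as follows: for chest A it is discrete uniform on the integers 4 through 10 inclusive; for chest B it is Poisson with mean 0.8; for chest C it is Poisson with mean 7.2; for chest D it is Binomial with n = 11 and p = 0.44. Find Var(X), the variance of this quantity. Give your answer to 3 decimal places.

9.566

Per component, A: μ=7, E[X²]=53; B: μ=0.8, E[X²]=1.44; C: μ=7.2, E[X²]=59.04; D: μ=4.84, E[X²]=26.136.
E[X] = 0.25·7 + 0.19·0.8 + 0.28·7.2 + 0.28·4.84 = 5.2732.
E[X²] = 0.25·53 + 0.19·1.44 + 0.28·59.04 + 0.28·26.136 = 37.3729.
Var(X) = E[X²] − (E[X])² = 37.3729 − 27.8066 = 9.56624.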